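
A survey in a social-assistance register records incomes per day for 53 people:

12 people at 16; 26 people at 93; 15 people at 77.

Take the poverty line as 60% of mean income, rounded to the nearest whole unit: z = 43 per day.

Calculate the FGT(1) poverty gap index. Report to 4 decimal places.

0.1422

Incomes under z: 12×16 (q = 12 of N = 53).
Relative gaps: (43−16)/43 = 0.6279 (×12).
Σ = 7.534884. Dividing by the full population N = 53 gives P₁ = 0.1422.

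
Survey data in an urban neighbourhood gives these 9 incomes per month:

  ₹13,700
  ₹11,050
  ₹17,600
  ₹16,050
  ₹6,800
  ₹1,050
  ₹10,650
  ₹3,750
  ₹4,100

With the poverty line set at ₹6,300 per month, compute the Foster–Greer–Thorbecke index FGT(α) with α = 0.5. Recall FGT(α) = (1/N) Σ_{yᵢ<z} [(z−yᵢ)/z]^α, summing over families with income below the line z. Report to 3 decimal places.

Incomes under z: ₹1,050, ₹3,750, ₹4,100 (q = 3 of N = 9).
Gap ratios (z−y)/z: (6300−1050)/6300 = 0.8333; (6300−3750)/6300 = 0.4048; (6300−4100)/6300 = 0.3492.
Raised to α = 0.5: 0.91287; 0.63621; 0.59094.
Sum = 2.140017; FGT(0.5) = 2.140017 / 9 = 0.238.

0.238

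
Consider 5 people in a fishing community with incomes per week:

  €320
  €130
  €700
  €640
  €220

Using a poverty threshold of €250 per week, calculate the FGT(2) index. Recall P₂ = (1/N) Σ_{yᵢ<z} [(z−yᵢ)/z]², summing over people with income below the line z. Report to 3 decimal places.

Poor units: €130, €220 (q = 2 of N = 5).
Normalized shortfalls: (250−130)/250 = 0.4800; (250−220)/250 = 0.1200.
Squared: 0.2304; 0.0144.
Sum = 0.244800; P₂ = 0.244800 / 5 = 0.049.

0.049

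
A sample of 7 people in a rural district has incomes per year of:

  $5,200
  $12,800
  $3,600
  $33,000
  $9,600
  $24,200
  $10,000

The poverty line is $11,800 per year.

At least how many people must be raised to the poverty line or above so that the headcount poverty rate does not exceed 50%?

1

4 of the 7 people are poor, so H = 4/7 = 0.571.
A headcount ratio of at most 50% allows at most ⌊0.50 × 7⌋ = 3 poor people.
So at least 4 − 3 = 1 must be lifted.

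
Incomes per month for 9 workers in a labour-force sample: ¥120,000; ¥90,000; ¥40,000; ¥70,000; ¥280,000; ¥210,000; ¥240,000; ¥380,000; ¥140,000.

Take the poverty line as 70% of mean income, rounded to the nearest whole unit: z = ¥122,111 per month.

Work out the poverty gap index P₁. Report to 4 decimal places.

Incomes under z: ¥40,000, ¥70,000, ¥90,000, ¥120,000 (q = 4 of N = 9).
Shortfall ratios: (122111−40000)/122111 = 0.6724; (122111−70000)/122111 = 0.4268; (122111−90000)/122111 = 0.2630; (122111−120000)/122111 = 0.0173.
Σ = 1.379433. Dividing by the full population N = 9 gives P₁ = 0.1533.

0.1533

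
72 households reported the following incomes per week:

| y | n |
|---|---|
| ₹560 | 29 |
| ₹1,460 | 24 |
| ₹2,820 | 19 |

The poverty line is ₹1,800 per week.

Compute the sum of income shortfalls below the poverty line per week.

₹44,120

Below the line: 29×₹560, 24×₹1,460 (q = 53 of N = 72).
Individual gaps: 29×(1800−560) = 35960; 24×(1800−1460) = 8160.
Aggregate gap = ₹44,120.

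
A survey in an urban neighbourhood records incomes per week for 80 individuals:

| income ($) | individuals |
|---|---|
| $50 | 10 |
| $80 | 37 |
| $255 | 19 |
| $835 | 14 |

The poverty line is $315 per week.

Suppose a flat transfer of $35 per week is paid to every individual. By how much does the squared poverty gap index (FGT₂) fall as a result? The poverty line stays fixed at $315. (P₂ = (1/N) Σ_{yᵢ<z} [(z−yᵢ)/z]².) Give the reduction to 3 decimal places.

0.100

Before: below the line — 10×$50, 37×$80, 19×$255; squared poverty gap index (FGT₂) = 0.35449.
After the $35 transfer: below the line — 10×$85, 37×$115, 19×$290; squared poverty gap index (FGT₂) = 0.25458.
Reduction = 0.35449 − 0.25458 = 0.100.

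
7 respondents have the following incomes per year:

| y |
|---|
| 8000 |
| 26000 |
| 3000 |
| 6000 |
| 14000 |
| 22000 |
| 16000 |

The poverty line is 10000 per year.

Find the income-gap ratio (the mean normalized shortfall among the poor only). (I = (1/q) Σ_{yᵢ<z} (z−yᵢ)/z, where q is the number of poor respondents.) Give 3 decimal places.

Below z: 3000, 6000, 8000 (q = 3 of N = 7).
Shortfall ratios (z−y)/z: 0.7000, 0.4000, 0.2000; sum = 1.300000.
I averages over the q = 3 poor units only: 1.300000 / 3 = 0.433.

0.433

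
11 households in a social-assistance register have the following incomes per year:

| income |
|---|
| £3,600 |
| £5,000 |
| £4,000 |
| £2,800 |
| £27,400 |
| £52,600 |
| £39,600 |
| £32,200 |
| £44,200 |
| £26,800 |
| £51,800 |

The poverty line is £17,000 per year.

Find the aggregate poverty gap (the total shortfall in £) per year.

£52,600

Below the line: £2,800, £3,600, £4,000, £5,000 (q = 4 of N = 11).
Individual gaps: 17000−2800 = 14200; 17000−3600 = 13400; 17000−4000 = 13000; 17000−5000 = 12000.
Aggregate gap = £52,600.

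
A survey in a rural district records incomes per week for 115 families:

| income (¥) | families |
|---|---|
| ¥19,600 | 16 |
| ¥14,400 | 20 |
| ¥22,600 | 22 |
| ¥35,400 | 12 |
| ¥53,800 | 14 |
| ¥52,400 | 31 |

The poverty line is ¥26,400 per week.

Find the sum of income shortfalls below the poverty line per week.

Below z: 20×¥14,400, 16×¥19,600, 22×¥22,600 (q = 58 of N = 115).
Individual gaps: 20×(26400−14400) = 240000; 16×(26400−19600) = 108800; 22×(26400−22600) = 83600.
Aggregate gap = ¥432,400.

¥432,400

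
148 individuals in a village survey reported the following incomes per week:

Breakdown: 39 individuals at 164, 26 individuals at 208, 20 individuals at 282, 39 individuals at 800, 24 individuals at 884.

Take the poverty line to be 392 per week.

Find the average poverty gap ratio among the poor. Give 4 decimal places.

0.4765

Below z: 39×164, 26×208, 20×282 (q = 85 of N = 148).
Relative gaps: 0.5816 (×39), 0.4694 (×26), 0.2806 (×20); sum = 40.500000.
The income-gap ratio divides by q (the poor only): 40.500000 / 85 = 0.4765.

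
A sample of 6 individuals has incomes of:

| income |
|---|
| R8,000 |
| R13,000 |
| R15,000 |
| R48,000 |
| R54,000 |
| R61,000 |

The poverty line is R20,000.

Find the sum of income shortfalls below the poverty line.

Below the line: R8,000, R13,000, R15,000 (q = 3 of N = 6).
Individual gaps: 20000−8000 = 12000; 20000−13000 = 7000; 20000−15000 = 5000.
Aggregate gap = R24,000.

R24,000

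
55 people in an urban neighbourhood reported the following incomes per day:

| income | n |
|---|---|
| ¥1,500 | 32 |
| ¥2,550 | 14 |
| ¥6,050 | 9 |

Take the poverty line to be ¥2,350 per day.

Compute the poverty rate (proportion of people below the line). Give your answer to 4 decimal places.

32 of the 55 people have income below ¥2,350.
H = 32/55 = 0.5818.

0.5818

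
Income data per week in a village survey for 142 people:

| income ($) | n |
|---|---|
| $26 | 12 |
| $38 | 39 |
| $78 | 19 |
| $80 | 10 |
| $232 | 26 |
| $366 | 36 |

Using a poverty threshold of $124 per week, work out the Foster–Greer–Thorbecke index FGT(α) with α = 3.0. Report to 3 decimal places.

Incomes under z: 12×$26, 39×$38, 19×$78, 10×$80 (q = 80 of N = 142).
Normalized shortfalls: (124−26)/124 = 0.7903 (×12); (124−38)/124 = 0.6935 (×39); (124−78)/124 = 0.3710 (×19); (124−80)/124 = 0.3548 (×10).
Raised to α = 3.0: 0.49364 (×12); 0.33360 (×39); 0.05105 (×19); 0.04468 (×10).
Sum = 20.351004; FGT(3.0) = 20.351004 / 142 = 0.143.

0.143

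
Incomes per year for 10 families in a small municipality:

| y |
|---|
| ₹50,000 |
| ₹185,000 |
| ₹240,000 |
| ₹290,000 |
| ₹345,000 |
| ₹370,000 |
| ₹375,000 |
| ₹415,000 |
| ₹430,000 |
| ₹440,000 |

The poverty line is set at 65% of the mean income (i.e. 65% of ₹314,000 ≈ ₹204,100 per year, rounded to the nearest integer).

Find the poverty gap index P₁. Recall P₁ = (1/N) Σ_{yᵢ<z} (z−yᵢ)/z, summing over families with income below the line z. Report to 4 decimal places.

0.0849

Below z: ₹50,000, ₹185,000 (q = 2 of N = 10).
Shortfall ratios: (204100−50000)/204100 = 0.7550; (204100−185000)/204100 = 0.0936.
Σ = 0.848604. Dividing by the full population N = 10 gives P₁ = 0.0849.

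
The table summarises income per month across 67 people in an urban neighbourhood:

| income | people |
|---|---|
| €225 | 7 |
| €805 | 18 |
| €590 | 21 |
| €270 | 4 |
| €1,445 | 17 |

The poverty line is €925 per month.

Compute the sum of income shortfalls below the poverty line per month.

€16,715

Poor units: 7×€225, 4×€270, 21×€590, 18×€805 (q = 50 of N = 67).
Individual gaps: 7×(925−225) = 4900; 4×(925−270) = 2620; 21×(925−590) = 7035; 18×(925−805) = 2160.
Aggregate gap = €16,715.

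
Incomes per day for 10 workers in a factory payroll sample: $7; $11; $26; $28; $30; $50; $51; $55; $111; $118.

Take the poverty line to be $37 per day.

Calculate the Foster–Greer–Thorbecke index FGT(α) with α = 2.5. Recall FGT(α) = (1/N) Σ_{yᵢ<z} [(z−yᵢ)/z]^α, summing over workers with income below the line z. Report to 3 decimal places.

0.110

Below the line: $7, $11, $26, $28, $30 (q = 5 of N = 10).
Gap ratios (z−y)/z: (37−7)/37 = 0.8108; (37−11)/37 = 0.7027; (37−26)/37 = 0.2973; (37−28)/37 = 0.2432; (37−30)/37 = 0.1892.
Raised to α = 2.5: 0.59197; 0.41393; 0.04819; 0.02918; 0.01557.
Sum = 1.098843; FGT(2.5) = 1.098843 / 10 = 0.110.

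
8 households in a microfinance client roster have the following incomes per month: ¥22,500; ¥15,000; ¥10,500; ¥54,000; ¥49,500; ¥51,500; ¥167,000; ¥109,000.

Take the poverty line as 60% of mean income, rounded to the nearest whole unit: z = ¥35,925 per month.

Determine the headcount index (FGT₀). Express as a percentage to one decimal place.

3 of the 8 households have income below ¥35,925.
H = 3/8 = 37.5%.

37.5%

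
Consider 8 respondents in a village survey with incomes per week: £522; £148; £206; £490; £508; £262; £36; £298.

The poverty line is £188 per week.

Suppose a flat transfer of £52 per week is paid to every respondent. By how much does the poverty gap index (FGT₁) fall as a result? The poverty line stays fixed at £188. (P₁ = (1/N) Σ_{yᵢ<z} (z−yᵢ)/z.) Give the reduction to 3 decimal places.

0.061

Before: below the line — £36, £148; poverty gap index (FGT₁) = 0.12766.
After the £52 transfer: below the line — £88; poverty gap index (FGT₁) = 0.06649.
Reduction = 0.12766 − 0.06649 = 0.061.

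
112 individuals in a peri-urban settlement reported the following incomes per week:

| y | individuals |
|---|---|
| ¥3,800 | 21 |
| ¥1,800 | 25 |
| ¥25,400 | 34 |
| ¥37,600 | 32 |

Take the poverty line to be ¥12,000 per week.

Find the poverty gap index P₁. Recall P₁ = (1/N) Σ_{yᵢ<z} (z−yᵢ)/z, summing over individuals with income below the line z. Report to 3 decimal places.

Poor units: 25×¥1,800, 21×¥3,800 (q = 46 of N = 112).
Relative gaps: (12000−1800)/12000 = 0.8500 (×25); (12000−3800)/12000 = 0.6833 (×21).
Σ = 35.600000. Dividing by the full population N = 112 gives P₁ = 0.318.

0.318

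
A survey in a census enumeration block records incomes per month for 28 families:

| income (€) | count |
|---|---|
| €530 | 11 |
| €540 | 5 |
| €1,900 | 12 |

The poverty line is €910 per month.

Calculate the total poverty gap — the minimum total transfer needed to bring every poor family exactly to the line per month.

Poor units: 11×€530, 5×€540 (q = 16 of N = 28).
Individual gaps: 11×(910−530) = 4180; 5×(910−540) = 1850.
Aggregate gap = €6,030.

€6,030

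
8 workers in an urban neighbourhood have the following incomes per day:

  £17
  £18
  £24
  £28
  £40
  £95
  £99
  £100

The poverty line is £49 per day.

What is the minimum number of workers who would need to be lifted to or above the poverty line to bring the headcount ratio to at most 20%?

4

Currently q = 5 of N = 8 are below the line (H = 0.625).
A headcount ratio of at most 20% allows at most ⌊0.20 × 8⌋ = 1 poor workers.
So at least 5 − 1 = 4 must be lifted.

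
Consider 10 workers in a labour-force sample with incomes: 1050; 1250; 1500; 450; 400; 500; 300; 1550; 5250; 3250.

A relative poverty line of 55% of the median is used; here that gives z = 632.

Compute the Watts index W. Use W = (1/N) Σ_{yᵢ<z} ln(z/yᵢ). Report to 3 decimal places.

0.178

Incomes under z: 300, 400, 450, 500 (q = 4 of N = 10).
Log shortfalls: ln(632/300) = 0.7451; ln(632/400) = 0.4574; ln(632/450) = 0.3396; ln(632/500) = 0.2343.
W = 1.776455 / 10 = 0.178.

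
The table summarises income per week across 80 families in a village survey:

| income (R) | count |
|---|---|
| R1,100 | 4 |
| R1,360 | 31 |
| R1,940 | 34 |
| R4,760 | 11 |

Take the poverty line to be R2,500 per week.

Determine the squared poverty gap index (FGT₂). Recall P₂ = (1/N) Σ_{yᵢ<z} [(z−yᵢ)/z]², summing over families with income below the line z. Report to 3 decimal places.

0.118

Poor units: 4×R1,100, 31×R1,360, 34×R1,940 (q = 69 of N = 80).
Normalized shortfalls: (2500−1100)/2500 = 0.5600 (×4); (2500−1360)/2500 = 0.4560 (×31); (2500−1940)/2500 = 0.2240 (×34).
Squared: 0.3136 (×4); 0.2079 (×31); 0.0502 (×34).
Sum = 9.406400; P₂ = 9.406400 / 80 = 0.118.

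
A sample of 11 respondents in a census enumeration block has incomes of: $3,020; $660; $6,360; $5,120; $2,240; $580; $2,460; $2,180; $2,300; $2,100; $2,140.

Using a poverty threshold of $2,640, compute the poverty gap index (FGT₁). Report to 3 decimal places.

Below z: $580, $660, $2,100, $2,140, $2,180, $2,240, $2,300, $2,460 (q = 8 of N = 11).
Normalized shortfalls: (2640−580)/2640 = 0.7803; (2640−660)/2640 = 0.7500; (2640−2100)/2640 = 0.2045; (2640−2140)/2640 = 0.1894; (2640−2180)/2640 = 0.1742; (2640−2240)/2640 = 0.1515; (2640−2300)/2640 = 0.1288; (2640−2460)/2640 = 0.0682.
Σ = 2.446970. Dividing by the full population N = 11 gives P₁ = 0.222.

0.222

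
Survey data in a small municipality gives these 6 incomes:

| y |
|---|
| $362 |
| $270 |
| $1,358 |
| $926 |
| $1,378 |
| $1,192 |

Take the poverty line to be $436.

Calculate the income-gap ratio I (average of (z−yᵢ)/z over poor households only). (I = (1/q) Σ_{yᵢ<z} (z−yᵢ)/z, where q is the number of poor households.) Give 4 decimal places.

Incomes under z: $270, $362 (q = 2 of N = 6).
Shortfall ratios (z−y)/z: 0.3807, 0.1697; sum = 0.550459.
The income-gap ratio divides by q (the poor only): 0.550459 / 2 = 0.2752.

0.2752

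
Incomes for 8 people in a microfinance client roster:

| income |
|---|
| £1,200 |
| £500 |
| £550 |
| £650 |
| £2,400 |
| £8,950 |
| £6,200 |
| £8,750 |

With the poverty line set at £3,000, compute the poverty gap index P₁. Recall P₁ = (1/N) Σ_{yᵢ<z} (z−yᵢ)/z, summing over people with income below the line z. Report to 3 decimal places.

0.404

Poor units: £500, £550, £650, £1,200, £2,400 (q = 5 of N = 8).
Normalized shortfalls: (3000−500)/3000 = 0.8333; (3000−550)/3000 = 0.8167; (3000−650)/3000 = 0.7833; (3000−1200)/3000 = 0.6000; (3000−2400)/3000 = 0.2000.
Σ = 3.233333. Dividing by the full population N = 8 gives P₁ = 0.404.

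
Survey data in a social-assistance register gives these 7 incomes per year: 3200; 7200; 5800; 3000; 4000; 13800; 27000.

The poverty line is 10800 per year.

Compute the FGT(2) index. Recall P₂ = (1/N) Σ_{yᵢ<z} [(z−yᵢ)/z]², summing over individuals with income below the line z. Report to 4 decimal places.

0.2484

Poor units: 3000, 3200, 4000, 5800, 7200 (q = 5 of N = 7).
Shortfall ratios: (10800−3000)/10800 = 0.7222; (10800−3200)/10800 = 0.7037; (10800−4000)/10800 = 0.6296; (10800−5800)/10800 = 0.4630; (10800−7200)/10800 = 0.3333.
Squared: 0.5216; 0.4952; 0.3964; 0.2143; 0.1111.
Sum = 1.738683; P₂ = 1.738683 / 7 = 0.2484.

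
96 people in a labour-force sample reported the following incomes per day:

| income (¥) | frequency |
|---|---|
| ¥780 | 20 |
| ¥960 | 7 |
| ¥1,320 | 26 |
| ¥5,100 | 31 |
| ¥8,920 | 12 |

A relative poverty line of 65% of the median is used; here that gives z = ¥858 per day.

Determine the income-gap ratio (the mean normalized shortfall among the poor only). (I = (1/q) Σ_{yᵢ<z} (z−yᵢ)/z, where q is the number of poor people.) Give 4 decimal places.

0.0909

Below the line: 20×¥780 (q = 20 of N = 96).
Relative gaps: 0.0909 (×20); sum = 1.818182.
I averages over the q = 20 poor units only: 1.818182 / 20 = 0.0909.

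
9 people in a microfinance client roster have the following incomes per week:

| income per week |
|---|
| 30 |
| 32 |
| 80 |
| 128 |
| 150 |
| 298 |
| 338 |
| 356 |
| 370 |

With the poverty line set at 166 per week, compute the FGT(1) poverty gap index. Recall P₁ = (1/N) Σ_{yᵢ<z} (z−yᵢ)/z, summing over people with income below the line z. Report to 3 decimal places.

Below the line: 30, 32, 80, 128, 150 (q = 5 of N = 9).
Gap ratios (z−y)/z: (166−30)/166 = 0.8193; (166−32)/166 = 0.8072; (166−80)/166 = 0.5181; (166−128)/166 = 0.2289; (166−150)/166 = 0.0964.
Σ = 2.469880. Dividing by the full population N = 9 gives P₁ = 0.274.

0.274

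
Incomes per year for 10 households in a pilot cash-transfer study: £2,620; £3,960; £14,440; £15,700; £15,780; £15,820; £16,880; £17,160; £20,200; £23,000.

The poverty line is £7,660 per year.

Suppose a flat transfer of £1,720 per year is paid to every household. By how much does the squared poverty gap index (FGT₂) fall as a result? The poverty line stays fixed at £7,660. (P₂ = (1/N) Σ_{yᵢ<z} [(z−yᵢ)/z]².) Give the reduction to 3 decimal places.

Before: below the line — £2,620, £3,960; squared poverty gap index (FGT₂) = 0.06662.
After the £1,720 transfer: below the line — £4,340, £5,680; squared poverty gap index (FGT₂) = 0.02547.
Reduction = 0.06662 − 0.02547 = 0.041.

0.041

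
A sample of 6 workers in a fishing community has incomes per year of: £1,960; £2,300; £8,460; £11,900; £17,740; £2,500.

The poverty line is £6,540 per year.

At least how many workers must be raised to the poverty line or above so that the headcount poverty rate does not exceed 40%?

3 of the 6 workers are poor, so H = 3/6 = 0.500.
A headcount ratio of at most 40% allows at most ⌊0.40 × 6⌋ = 2 poor workers.
So at least 3 − 2 = 1 must be lifted.

1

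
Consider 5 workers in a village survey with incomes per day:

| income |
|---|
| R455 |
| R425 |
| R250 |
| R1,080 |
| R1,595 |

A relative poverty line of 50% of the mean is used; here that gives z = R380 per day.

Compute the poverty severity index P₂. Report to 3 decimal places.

Poor units: R250 (q = 1 of N = 5).
Shortfall ratios: (380−250)/380 = 0.3421.
Squared: 0.1170.
Sum = 0.117036; P₂ = 0.117036 / 5 = 0.023.

0.023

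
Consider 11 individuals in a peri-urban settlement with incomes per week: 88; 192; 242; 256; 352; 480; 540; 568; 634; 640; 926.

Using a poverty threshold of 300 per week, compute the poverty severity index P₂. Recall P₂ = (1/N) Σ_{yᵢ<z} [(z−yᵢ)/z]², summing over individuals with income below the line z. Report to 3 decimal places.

Below z: 88, 192, 242, 256 (q = 4 of N = 11).
Normalized shortfalls: (300−88)/300 = 0.7067; (300−192)/300 = 0.3600; (300−242)/300 = 0.1933; (300−256)/300 = 0.1467.
Squared: 0.4994; 0.1296; 0.0374; 0.0215.
Sum = 0.687867; P₂ = 0.687867 / 11 = 0.063.

0.063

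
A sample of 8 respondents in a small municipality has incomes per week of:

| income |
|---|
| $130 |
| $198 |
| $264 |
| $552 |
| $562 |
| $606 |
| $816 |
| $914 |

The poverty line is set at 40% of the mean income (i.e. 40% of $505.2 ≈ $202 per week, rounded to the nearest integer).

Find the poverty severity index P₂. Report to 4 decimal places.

Poor units: $130, $198 (q = 2 of N = 8).
Gap ratios (z−y)/z: (202−130)/202 = 0.3564; (202−198)/202 = 0.0198.
Squared: 0.1270; 0.0004.
Sum = 0.127438; P₂ = 0.127438 / 8 = 0.0159.

0.0159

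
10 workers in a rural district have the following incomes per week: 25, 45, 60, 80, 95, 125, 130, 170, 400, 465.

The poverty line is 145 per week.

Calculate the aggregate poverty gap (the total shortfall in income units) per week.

Poor units: 25, 45, 60, 80, 95, 125, 130 (q = 7 of N = 10).
Individual gaps: 145−25 = 120; 145−45 = 100; 145−60 = 85; 145−80 = 65; 145−95 = 50; 145−125 = 20; 145−130 = 15.
Aggregate gap = 455.

455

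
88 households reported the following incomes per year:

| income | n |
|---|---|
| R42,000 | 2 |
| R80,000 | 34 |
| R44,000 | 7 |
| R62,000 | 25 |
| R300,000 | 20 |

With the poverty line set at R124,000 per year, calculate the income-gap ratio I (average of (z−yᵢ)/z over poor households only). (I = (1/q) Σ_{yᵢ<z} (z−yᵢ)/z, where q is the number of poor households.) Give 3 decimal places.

0.447

Below z: 2×R42,000, 7×R44,000, 25×R62,000, 34×R80,000 (q = 68 of N = 88).
Shortfall ratios (z−y)/z: 0.6613 (×2), 0.6452 (×7), 0.5000 (×25), 0.3548 (×34); sum = 30.403226.
The income-gap ratio divides by q (the poor only): 30.403226 / 68 = 0.447.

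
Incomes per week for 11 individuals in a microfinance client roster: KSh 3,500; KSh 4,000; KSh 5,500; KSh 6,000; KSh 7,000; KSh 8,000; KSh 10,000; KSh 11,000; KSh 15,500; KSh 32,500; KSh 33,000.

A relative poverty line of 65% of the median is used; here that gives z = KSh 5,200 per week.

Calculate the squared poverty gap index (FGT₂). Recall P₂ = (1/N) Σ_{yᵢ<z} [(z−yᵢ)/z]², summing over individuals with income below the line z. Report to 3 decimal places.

Below z: KSh 3,500, KSh 4,000 (q = 2 of N = 11).
Relative gaps: (5200−3500)/5200 = 0.3269; (5200−4000)/5200 = 0.2308.
Squared: 0.1069; 0.0533.
Sum = 0.160133; P₂ = 0.160133 / 11 = 0.015.

0.015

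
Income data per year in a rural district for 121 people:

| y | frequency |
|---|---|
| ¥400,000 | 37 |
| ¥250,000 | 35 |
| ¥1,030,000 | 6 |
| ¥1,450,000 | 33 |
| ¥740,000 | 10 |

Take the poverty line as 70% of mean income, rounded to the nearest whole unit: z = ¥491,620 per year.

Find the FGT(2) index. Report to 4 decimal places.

0.0805

Below z: 35×¥250,000, 37×¥400,000 (q = 72 of N = 121).
Shortfall ratios: (491620−250000)/491620 = 0.4915 (×35); (491620−400000)/491620 = 0.1864 (×37).
Squared: 0.2415 (×35); 0.0347 (×37).
Sum = 9.739302; P₂ = 9.739302 / 121 = 0.0805.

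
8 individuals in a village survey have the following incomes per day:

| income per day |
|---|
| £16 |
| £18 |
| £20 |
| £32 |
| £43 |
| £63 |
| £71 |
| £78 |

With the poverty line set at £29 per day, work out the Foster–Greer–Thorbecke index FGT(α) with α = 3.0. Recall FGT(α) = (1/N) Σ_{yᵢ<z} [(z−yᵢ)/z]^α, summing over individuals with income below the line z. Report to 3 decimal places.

Below z: £16, £18, £20 (q = 3 of N = 8).
Relative gaps: (29−16)/29 = 0.4483; (29−18)/29 = 0.3793; (29−20)/29 = 0.3103.
Raised to α = 3.0: 0.09008; 0.05457; 0.02989.
Sum = 0.174546; FGT(3.0) = 0.174546 / 8 = 0.022.

0.022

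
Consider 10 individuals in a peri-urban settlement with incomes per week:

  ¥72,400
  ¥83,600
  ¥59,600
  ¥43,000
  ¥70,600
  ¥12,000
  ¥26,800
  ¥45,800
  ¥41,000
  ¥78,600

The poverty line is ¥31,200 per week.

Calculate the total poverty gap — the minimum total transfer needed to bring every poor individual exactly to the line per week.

¥23,600

Incomes under z: ¥12,000, ¥26,800 (q = 2 of N = 10).
Individual gaps: 31200−12000 = 19200; 31200−26800 = 4400.
Aggregate gap = ¥23,600.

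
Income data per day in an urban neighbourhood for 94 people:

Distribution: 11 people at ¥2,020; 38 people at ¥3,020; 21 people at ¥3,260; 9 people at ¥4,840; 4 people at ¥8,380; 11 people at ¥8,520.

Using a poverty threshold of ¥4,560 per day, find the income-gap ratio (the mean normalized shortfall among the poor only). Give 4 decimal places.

0.3564

Below the line: 11×¥2,020, 38×¥3,020, 21×¥3,260 (q = 70 of N = 94).
Shortfall ratios (z−y)/z: 0.5570 (×11), 0.3377 (×38), 0.2851 (×21); sum = 24.947368.
I averages over the q = 70 poor units only: 24.947368 / 70 = 0.3564.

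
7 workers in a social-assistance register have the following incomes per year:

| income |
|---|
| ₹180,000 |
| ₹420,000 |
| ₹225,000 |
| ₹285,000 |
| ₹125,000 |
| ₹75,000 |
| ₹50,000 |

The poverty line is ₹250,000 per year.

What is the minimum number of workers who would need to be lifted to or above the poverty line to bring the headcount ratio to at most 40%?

3

Currently q = 5 of N = 7 are below the line (H = 0.714).
A headcount ratio of at most 40% allows at most ⌊0.40 × 7⌋ = 2 poor workers.
So at least 5 − 2 = 3 must be lifted.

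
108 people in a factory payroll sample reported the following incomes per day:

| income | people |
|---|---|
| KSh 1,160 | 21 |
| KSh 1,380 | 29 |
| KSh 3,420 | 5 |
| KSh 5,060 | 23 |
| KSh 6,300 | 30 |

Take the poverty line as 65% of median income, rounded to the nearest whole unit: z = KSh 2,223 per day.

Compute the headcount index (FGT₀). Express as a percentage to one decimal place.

46.3%

50 of the 108 people have income below KSh 2,223.
H = 50/108 = 46.3%.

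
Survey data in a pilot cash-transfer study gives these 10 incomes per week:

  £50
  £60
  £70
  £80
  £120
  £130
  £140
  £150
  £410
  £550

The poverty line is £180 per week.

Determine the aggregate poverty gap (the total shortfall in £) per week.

Incomes under z: £50, £60, £70, £80, £120, £130, £140, £150 (q = 8 of N = 10).
Individual gaps: 180−50 = 130; 180−60 = 120; 180−70 = 110; 180−80 = 100; 180−120 = 60; 180−130 = 50; 180−140 = 40; 180−150 = 30.
Aggregate gap = £640.

£640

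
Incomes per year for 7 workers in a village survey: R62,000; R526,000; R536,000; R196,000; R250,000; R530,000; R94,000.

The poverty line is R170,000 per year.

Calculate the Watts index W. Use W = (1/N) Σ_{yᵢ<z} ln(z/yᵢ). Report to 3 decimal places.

Below the line: R62,000, R94,000 (q = 2 of N = 7).
Log shortfalls: ln(170000/62000) = 1.0087; ln(170000/94000) = 0.5925.
W = 1.601168 / 7 = 0.229.

0.229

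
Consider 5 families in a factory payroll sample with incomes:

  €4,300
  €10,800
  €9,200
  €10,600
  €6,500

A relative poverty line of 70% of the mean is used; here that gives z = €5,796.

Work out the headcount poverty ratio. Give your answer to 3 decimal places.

1 of the 5 families have income below €5,796.
H = 1/5 = 0.200.

0.200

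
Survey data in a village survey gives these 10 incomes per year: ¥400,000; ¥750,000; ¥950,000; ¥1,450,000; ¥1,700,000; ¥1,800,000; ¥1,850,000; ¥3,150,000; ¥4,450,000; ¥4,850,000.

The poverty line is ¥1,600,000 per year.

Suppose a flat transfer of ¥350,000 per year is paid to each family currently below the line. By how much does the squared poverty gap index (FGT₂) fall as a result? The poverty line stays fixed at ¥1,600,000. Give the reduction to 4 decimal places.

Before: below the line — ¥400,000, ¥750,000, ¥950,000, ¥1,450,000; squared poverty gap index (FGT₂) = 0.101855.
After the ¥350,000 transfer: below the line — ¥750,000, ¥1,100,000, ¥1,300,000; squared poverty gap index (FGT₂) = 0.041504.
Reduction = 0.101855 − 0.041504 = 0.0604.

0.0604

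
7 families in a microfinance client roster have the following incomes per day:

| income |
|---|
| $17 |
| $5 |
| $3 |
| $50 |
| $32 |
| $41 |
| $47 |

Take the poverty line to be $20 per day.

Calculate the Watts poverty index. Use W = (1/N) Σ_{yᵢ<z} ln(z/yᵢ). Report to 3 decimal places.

Below z: $3, $5, $17 (q = 3 of N = 7).
ln(z/y) terms: ln(20/3) = 1.8971; ln(20/5) = 1.3863; ln(20/17) = 0.1625.
W = 3.445933 / 7 = 0.492.

0.492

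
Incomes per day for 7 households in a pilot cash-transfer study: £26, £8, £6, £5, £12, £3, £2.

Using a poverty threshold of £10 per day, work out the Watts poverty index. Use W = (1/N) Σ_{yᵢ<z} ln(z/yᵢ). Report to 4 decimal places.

0.6058

Incomes under z: £2, £3, £5, £6, £8 (q = 5 of N = 7).
ln(z/y) terms: ln(10/2) = 1.6094; ln(10/3) = 1.2040; ln(10/5) = 0.6931; ln(10/6) = 0.5108; ln(10/8) = 0.2231.
W = 4.240527 / 7 = 0.6058.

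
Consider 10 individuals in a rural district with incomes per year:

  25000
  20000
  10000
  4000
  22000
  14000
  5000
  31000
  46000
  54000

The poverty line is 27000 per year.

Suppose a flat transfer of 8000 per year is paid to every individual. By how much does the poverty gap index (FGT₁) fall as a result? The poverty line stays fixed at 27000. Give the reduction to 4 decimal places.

Before: below the line — 4000, 5000, 10000, 14000, 20000, 22000, 25000; poverty gap index (FGT₁) = 0.329630.
After the 8000 transfer: below the line — 12000, 13000, 18000, 22000; poverty gap index (FGT₁) = 0.159259.
Reduction = 0.329630 − 0.159259 = 0.1704.

0.1704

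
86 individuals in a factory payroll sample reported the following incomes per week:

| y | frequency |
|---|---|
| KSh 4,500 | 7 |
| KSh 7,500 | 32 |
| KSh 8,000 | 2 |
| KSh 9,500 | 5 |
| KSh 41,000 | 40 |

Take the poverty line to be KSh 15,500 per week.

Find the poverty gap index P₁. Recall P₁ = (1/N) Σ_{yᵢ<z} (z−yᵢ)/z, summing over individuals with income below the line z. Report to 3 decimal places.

Incomes under z: 7×KSh 4,500, 32×KSh 7,500, 2×KSh 8,000, 5×KSh 9,500 (q = 46 of N = 86).
Gap ratios (z−y)/z: (15500−4500)/15500 = 0.7097 (×7); (15500−7500)/15500 = 0.5161 (×32); (15500−8000)/15500 = 0.4839 (×2); (15500−9500)/15500 = 0.3871 (×5).
Σ = 24.387097. Dividing by the full population N = 86 gives P₁ = 0.284.

0.284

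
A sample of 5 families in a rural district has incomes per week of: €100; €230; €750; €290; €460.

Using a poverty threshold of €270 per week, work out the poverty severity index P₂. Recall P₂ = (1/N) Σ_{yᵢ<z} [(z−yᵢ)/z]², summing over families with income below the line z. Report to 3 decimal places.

Below the line: €100, €230 (q = 2 of N = 5).
Gap ratios (z−y)/z: (270−100)/270 = 0.6296; (270−230)/270 = 0.1481.
Squared: 0.3964; 0.0219.
Sum = 0.418381; P₂ = 0.418381 / 5 = 0.084.

0.084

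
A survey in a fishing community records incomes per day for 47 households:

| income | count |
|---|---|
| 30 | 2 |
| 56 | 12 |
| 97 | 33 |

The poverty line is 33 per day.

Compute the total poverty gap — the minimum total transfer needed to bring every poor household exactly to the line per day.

Below z: 2×30 (q = 2 of N = 47).
Individual gaps: 2×(33−30) = 6.
Aggregate gap = 6.

6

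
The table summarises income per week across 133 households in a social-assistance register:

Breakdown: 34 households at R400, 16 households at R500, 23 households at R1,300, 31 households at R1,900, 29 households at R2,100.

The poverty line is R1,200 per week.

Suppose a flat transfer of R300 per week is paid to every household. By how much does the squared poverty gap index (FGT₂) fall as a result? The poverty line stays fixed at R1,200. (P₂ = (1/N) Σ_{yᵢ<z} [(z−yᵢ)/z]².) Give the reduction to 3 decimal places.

0.097

Before: below the line — 34×R400, 16×R500; squared poverty gap index (FGT₂) = 0.15455.
After the R300 transfer: below the line — 34×R700, 16×R800; squared poverty gap index (FGT₂) = 0.05775.
Reduction = 0.15455 − 0.05775 = 0.097.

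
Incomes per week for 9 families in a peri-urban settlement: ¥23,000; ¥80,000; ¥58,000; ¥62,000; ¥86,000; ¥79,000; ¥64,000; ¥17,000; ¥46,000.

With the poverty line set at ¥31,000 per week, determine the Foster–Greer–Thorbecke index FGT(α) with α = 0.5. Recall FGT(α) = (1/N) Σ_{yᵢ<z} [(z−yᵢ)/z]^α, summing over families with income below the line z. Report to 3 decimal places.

Incomes under z: ¥17,000, ¥23,000 (q = 2 of N = 9).
Shortfall ratios: (31000−17000)/31000 = 0.4516; (31000−23000)/31000 = 0.2581.
Raised to α = 0.5: 0.67202; 0.50800.
Sum = 1.180022; FGT(0.5) = 1.180022 / 9 = 0.131.

0.131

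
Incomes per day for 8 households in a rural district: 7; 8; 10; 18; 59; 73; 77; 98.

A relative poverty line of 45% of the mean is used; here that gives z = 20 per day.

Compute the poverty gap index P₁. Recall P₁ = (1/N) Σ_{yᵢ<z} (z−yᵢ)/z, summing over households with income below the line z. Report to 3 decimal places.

Incomes under z: 7, 8, 10, 18 (q = 4 of N = 8).
Relative gaps: (20−7)/20 = 0.6500; (20−8)/20 = 0.6000; (20−10)/20 = 0.5000; (20−18)/20 = 0.1000.
Σ = 1.850000. Dividing by the full population N = 8 gives P₁ = 0.231.

0.231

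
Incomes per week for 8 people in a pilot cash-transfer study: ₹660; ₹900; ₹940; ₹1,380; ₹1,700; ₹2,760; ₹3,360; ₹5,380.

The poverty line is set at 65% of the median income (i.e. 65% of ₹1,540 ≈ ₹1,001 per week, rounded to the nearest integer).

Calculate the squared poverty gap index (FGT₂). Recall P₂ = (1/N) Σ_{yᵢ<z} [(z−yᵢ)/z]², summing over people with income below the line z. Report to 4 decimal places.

Below z: ₹660, ₹900, ₹940 (q = 3 of N = 8).
Shortfall ratios: (1001−660)/1001 = 0.3407; (1001−900)/1001 = 0.1009; (1001−940)/1001 = 0.0609.
Squared: 0.1160; 0.0102; 0.0037.
Sum = 0.129943; P₂ = 0.129943 / 8 = 0.0162.

0.0162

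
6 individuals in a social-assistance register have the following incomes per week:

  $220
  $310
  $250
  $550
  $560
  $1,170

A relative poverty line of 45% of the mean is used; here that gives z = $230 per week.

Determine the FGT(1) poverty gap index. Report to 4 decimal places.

Below z: $220 (q = 1 of N = 6).
Shortfall ratios: (230−220)/230 = 0.0435.
Σ = 0.043478. Dividing by the full population N = 6 gives P₁ = 0.0072.

0.0072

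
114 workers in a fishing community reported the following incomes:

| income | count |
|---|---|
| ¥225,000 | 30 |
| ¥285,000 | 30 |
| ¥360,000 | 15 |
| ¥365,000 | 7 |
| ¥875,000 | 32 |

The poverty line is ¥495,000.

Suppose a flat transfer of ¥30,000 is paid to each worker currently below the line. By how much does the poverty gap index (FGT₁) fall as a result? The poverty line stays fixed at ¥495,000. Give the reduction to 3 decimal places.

Before: below the line — 30×¥225,000, 30×¥285,000, 15×¥360,000, 7×¥365,000; poverty gap index (FGT₁) = 0.30719.
After the ¥30,000 transfer: below the line — 30×¥255,000, 30×¥315,000, 15×¥390,000, 7×¥395,000; poverty gap index (FGT₁) = 0.26360.
Reduction = 0.30719 − 0.26360 = 0.044.

0.044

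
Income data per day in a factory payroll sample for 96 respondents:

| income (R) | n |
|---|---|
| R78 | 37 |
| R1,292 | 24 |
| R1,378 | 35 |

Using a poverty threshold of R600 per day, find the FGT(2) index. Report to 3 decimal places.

Poor units: 37×R78 (q = 37 of N = 96).
Shortfall ratios: (600−78)/600 = 0.8700 (×37).
Squared: 0.7569 (×37).
Sum = 28.005300; P₂ = 28.005300 / 96 = 0.292.

0.292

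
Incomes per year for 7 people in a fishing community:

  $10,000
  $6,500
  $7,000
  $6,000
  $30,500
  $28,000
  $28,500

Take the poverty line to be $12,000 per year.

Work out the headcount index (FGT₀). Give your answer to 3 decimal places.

0.571

4 of the 7 people have income below $12,000.
H = 4/7 = 0.571.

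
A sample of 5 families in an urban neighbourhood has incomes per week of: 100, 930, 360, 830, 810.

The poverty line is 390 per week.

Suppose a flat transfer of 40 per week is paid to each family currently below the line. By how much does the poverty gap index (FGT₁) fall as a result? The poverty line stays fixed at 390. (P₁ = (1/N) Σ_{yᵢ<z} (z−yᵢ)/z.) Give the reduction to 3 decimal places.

0.036

Before: below the line — 100, 360; poverty gap index (FGT₁) = 0.16410.
After the 40 transfer: below the line — 140; poverty gap index (FGT₁) = 0.12821.
Reduction = 0.16410 − 0.12821 = 0.036.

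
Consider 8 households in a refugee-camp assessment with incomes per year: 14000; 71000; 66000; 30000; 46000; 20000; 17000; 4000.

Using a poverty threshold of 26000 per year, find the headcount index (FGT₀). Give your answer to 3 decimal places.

0.500

4 of the 8 households have income below 26000.
H = 4/8 = 0.500.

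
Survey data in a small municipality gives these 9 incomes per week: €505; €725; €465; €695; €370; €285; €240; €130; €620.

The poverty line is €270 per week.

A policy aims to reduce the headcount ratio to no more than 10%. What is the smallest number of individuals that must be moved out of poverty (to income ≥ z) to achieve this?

2

Currently q = 2 of N = 9 are below the line (H = 0.222).
A headcount ratio of at most 10% allows at most ⌊0.10 × 9⌋ = 0 poor individuals.
So at least 2 − 0 = 2 must be lifted.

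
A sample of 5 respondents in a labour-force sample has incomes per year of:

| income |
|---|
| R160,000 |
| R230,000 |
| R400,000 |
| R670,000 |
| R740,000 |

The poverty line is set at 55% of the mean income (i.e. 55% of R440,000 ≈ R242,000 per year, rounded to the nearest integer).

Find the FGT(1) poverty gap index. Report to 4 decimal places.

0.0777

Poor units: R160,000, R230,000 (q = 2 of N = 5).
Shortfall ratios: (242000−160000)/242000 = 0.3388; (242000−230000)/242000 = 0.0496.
Sum of shortfalls = 0.388430; P₁ averages over all N: 0.388430 / 5 = 0.0777.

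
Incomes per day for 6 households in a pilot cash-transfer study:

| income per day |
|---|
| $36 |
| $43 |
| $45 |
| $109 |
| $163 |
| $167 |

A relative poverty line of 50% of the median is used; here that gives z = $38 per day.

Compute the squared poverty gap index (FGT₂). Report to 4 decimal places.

Below z: $36 (q = 1 of N = 6).
Shortfall ratios: (38−36)/38 = 0.0526.
Squared: 0.0028.
Sum = 0.002770; P₂ = 0.002770 / 6 = 0.0005.

0.0005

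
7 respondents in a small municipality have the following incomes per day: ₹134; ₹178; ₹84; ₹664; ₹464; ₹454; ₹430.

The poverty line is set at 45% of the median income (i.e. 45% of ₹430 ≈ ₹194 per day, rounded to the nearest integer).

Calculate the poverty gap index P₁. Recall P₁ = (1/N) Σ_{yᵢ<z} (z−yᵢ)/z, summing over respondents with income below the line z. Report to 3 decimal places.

0.137

Incomes under z: ₹84, ₹134, ₹178 (q = 3 of N = 7).
Gap ratios (z−y)/z: (194−84)/194 = 0.5670; (194−134)/194 = 0.3093; (194−178)/194 = 0.0825.
Σ = 0.958763. Dividing by the full population N = 7 gives P₁ = 0.137.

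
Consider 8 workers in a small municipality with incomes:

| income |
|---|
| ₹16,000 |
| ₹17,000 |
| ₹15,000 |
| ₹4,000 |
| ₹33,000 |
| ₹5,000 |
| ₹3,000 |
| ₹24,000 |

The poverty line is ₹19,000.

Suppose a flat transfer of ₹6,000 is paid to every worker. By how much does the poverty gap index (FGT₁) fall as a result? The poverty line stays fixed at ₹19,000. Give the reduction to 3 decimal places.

0.178

Before: below the line — ₹3,000, ₹4,000, ₹5,000, ₹15,000, ₹16,000, ₹17,000; poverty gap index (FGT₁) = 0.35526.
After the ₹6,000 transfer: below the line — ₹9,000, ₹10,000, ₹11,000; poverty gap index (FGT₁) = 0.17763.
Reduction = 0.35526 − 0.17763 = 0.178.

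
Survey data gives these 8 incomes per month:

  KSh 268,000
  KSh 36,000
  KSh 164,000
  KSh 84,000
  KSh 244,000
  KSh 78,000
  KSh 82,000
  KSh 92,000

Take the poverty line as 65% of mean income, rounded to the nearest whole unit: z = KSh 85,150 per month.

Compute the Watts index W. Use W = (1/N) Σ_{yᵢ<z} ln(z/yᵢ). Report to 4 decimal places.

Incomes under z: KSh 36,000, KSh 78,000, KSh 82,000, KSh 84,000 (q = 4 of N = 8).
Log gaps: ln(85150/36000) = 0.8609; ln(85150/78000) = 0.0877; ln(85150/82000) = 0.0377; ln(85150/84000) = 0.0136.
W = 0.999894 / 8 = 0.1250.

0.1250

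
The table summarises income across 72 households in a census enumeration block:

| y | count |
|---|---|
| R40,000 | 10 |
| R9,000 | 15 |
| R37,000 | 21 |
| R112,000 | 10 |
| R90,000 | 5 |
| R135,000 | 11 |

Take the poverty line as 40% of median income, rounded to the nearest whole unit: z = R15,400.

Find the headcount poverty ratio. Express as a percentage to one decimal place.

15 of the 72 households have income below R15,400.
H = 15/72 = 20.8%.

20.8%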